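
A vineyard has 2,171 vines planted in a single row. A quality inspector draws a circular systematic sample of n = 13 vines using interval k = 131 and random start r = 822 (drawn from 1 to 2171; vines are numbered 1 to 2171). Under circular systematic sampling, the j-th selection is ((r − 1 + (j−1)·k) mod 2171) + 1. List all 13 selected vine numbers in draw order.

Selection 1: 822
Selection 2: 822 + 131 = 953
Selection 3: 953 + 131 = 1084
Selection 4: 1084 + 131 = 1215
Selection 5: 1215 + 131 = 1346
Selection 6: 1346 + 131 = 1477
Selection 7: 1477 + 131 = 1608
Selection 8: 1608 + 131 = 1739
Selection 9: 1739 + 131 = 1870
Selection 10: 1870 + 131 = 2001
Selection 11: 2001 + 131 = 2132
Selection 12: 2132 + 131 = 2263 → 2263 − 2171 = 92
Selection 13: 92 + 131 = 223

822, 953, 1084, 1215, 1346, 1477, 1608, 1739, 1870, 2001, 2132, 92, 223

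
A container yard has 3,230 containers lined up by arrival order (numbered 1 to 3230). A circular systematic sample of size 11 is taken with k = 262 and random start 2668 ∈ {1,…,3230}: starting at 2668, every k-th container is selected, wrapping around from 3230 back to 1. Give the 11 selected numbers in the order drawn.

Selection 1: 2668
Selection 2: 2668 + 262 = 2930
Selection 3: 2930 + 262 = 3192
Selection 4: 3192 + 262 = 3454 → 3454 − 3230 = 224
Selection 5: 224 + 262 = 486
Selection 6: 486 + 262 = 748
Selection 7: 748 + 262 = 1010
Selection 8: 1010 + 262 = 1272
Selection 9: 1272 + 262 = 1534
Selection 10: 1534 + 262 = 1796
Selection 11: 1796 + 262 = 2058

2668, 2930, 3192, 224, 486, 748, 1010, 1272, 1534, 1796, 2058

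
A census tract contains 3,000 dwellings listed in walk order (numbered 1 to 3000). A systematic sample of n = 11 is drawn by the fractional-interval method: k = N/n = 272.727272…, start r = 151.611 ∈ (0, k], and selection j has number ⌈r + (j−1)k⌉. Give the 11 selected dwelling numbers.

j=1: r + 0k = 151.611 → ⌈·⌉ = 152
j=2: r + 1k = 424.338272… → ⌈·⌉ = 425
j=3: r + 2k = 697.065545… → ⌈·⌉ = 698
j=4: r + 3k = 969.792818… → ⌈·⌉ = 970
j=5: r + 4k = 1242.520090… → ⌈·⌉ = 1243
j=6: r + 5k = 1515.247363… → ⌈·⌉ = 1516
j=7: r + 6k = 1787.974636… → ⌈·⌉ = 1788
j=8: r + 7k = 2060.701909… → ⌈·⌉ = 2061
j=9: r + 8k = 2333.429181… → ⌈·⌉ = 2334
j=10: r + 9k = 2606.156454… → ⌈·⌉ = 2607
j=11: r + 10k = 2878.883727… → ⌈·⌉ = 2879

152, 425, 698, 970, 1243, 1516, 1788, 2061, 2334, 2607, 2879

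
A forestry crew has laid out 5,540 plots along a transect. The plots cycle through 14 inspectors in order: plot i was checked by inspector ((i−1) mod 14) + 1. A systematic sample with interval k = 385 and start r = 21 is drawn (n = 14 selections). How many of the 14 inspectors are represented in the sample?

Consecutive selections differ by k = 385, so their inspector numbers differ by 385 mod 14 = 7.
gcd(385, 14) = 7, so the sample visits 14/7 = 2 distinct residues mod 14.
Start 21 is inspector 7; the inspectors hit are 7, 14.

2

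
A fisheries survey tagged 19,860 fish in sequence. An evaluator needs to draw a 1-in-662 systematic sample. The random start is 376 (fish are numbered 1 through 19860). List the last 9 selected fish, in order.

22nd selection = 376 + 21×662 = 14278
23rd: 14278 + 662 = 14940
24th: 14940 + 662 = 15602
25th: 15602 + 662 = 16264
26th: 16264 + 662 = 16926
27th: 16926 + 662 = 17588
28th: 17588 + 662 = 18250
29th: 18250 + 662 = 18912
30th: 18912 + 662 = 19574

14278, 14940, 15602, 16264, 16926, 17588, 18250, 18912, 19574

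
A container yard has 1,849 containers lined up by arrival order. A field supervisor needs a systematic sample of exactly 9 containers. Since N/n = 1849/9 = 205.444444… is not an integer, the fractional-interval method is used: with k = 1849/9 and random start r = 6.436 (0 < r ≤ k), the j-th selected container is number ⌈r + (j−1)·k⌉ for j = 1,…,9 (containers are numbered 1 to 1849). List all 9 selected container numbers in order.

7, 212, 418, 623, 829, 1034, 1240, 1445, 1650

j=1: r + 0k = 6.436 → ⌈·⌉ = 7
j=2: r + 1k = 211.880444… → ⌈·⌉ = 212
j=3: r + 2k = 417.324888… → ⌈·⌉ = 418
j=4: r + 3k = 622.769333… → ⌈·⌉ = 623
j=5: r + 4k = 828.213777… → ⌈·⌉ = 829
j=6: r + 5k = 1033.658222… → ⌈·⌉ = 1034
j=7: r + 6k = 1239.102666… → ⌈·⌉ = 1240
j=8: r + 7k = 1444.547111… → ⌈·⌉ = 1445
j=9: r + 8k = 1649.991555… → ⌈·⌉ = 1650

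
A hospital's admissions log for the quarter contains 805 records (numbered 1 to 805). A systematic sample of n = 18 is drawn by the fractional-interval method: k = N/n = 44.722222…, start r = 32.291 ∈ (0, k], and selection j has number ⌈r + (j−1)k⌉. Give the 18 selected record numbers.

j=1: r + 0k = 32.291 → ⌈·⌉ = 33
j=2: r + 1k = 77.013222… → ⌈·⌉ = 78
j=3: r + 2k = 121.735444… → ⌈·⌉ = 122
j=4: r + 3k = 166.457666… → ⌈·⌉ = 167
j=5: r + 4k = 211.179888… → ⌈·⌉ = 212
j=6: r + 5k = 255.902111… → ⌈·⌉ = 256
j=7: r + 6k = 300.624333… → ⌈·⌉ = 301
j=8: r + 7k = 345.346555… → ⌈·⌉ = 346
j=9: r + 8k = 390.068777… → ⌈·⌉ = 391
j=10: r + 9k = 434.791 → ⌈·⌉ = 435
j=11: r + 10k = 479.513222… → ⌈·⌉ = 480
j=12: r + 11k = 524.235444… → ⌈·⌉ = 525
j=13: r + 12k = 568.957666… → ⌈·⌉ = 569
j=14: r + 13k = 613.679888… → ⌈·⌉ = 614
j=15: r + 14k = 658.402111… → ⌈·⌉ = 659
j=16: r + 15k = 703.124333… → ⌈·⌉ = 704
j=17: r + 16k = 747.846555… → ⌈·⌉ = 748
j=18: r + 17k = 792.568777… → ⌈·⌉ = 793

33, 78, 122, 167, 212, 256, 301, 346, 391, 435, 480, 525, 569, 614, 659, 704, 748, 793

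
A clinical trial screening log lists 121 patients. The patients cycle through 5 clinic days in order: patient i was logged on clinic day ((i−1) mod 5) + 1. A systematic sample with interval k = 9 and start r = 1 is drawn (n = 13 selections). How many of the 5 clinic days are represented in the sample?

Consecutive selections differ by k = 9, so their clinic day numbers differ by 9 mod 5 = 4.
gcd(9, 5) = 1, so the sample visits 5/1 = 5 distinct residues mod 5.
Start 1 is clinic day 1; the clinic days hit are 1, 2, 3, 4, 5.

5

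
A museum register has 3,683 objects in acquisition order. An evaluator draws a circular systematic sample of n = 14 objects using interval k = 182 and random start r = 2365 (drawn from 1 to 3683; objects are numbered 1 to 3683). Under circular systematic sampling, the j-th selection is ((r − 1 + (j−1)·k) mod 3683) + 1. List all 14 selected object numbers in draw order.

Selection 1: 2365
Selection 2: 2365 + 182 = 2547
Selection 3: 2547 + 182 = 2729
Selection 4: 2729 + 182 = 2911
Selection 5: 2911 + 182 = 3093
Selection 6: 3093 + 182 = 3275
Selection 7: 3275 + 182 = 3457
Selection 8: 3457 + 182 = 3639
Selection 9: 3639 + 182 = 3821 → 3821 − 3683 = 138
Selection 10: 138 + 182 = 320
Selection 11: 320 + 182 = 502
Selection 12: 502 + 182 = 684
Selection 13: 684 + 182 = 866
Selection 14: 866 + 182 = 1048

2365, 2547, 2729, 2911, 3093, 3275, 3457, 3639, 138, 320, 502, 684, 866, 1048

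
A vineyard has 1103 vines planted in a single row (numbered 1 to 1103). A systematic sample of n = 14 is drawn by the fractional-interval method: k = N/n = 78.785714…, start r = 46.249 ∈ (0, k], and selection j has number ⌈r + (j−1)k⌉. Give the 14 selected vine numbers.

j=1: r + 0k = 46.249 → ⌈·⌉ = 47
j=2: r + 1k = 125.034714… → ⌈·⌉ = 126
j=3: r + 2k = 203.820428… → ⌈·⌉ = 204
j=4: r + 3k = 282.606142… → ⌈·⌉ = 283
j=5: r + 4k = 361.391857… → ⌈·⌉ = 362
j=6: r + 5k = 440.177571… → ⌈·⌉ = 441
j=7: r + 6k = 518.963285… → ⌈·⌉ = 519
j=8: r + 7k = 597.749 → ⌈·⌉ = 598
j=9: r + 8k = 676.534714… → ⌈·⌉ = 677
j=10: r + 9k = 755.320428… → ⌈·⌉ = 756
j=11: r + 10k = 834.106142… → ⌈·⌉ = 835
j=12: r + 11k = 912.891857… → ⌈·⌉ = 913
j=13: r + 12k = 991.677571… → ⌈·⌉ = 992
j=14: r + 13k = 1070.463285… → ⌈·⌉ = 1071

47, 126, 204, 283, 362, 441, 519, 598, 677, 756, 835, 913, 992, 1071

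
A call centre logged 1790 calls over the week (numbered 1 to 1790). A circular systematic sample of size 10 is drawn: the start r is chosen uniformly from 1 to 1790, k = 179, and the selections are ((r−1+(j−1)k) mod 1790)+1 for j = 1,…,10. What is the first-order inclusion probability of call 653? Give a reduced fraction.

1/179

For each position j, as r ranges over 1…1790 the j-th selection hits every call exactly once, so call 653 is selected for exactly 10 of the 1790 starts.
Inclusion probability = 10/1790 = 1/179.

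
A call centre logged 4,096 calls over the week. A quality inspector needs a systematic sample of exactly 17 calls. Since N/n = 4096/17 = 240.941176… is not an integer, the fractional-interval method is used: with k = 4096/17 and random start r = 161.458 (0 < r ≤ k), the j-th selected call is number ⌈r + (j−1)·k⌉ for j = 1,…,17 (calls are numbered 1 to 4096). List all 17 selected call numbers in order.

j=1: r + 0k = 161.458 → ⌈·⌉ = 162
j=2: r + 1k = 402.399176… → ⌈·⌉ = 403
j=3: r + 2k = 643.340352… → ⌈·⌉ = 644
j=4: r + 3k = 884.281529… → ⌈·⌉ = 885
j=5: r + 4k = 1125.222705… → ⌈·⌉ = 1126
j=6: r + 5k = 1366.163882… → ⌈·⌉ = 1367
j=7: r + 6k = 1607.105058… → ⌈·⌉ = 1608
j=8: r + 7k = 1848.046235… → ⌈·⌉ = 1849
j=9: r + 8k = 2088.987411… → ⌈·⌉ = 2089
j=10: r + 9k = 2329.928588… → ⌈·⌉ = 2330
j=11: r + 10k = 2570.869764… → ⌈·⌉ = 2571
j=12: r + 11k = 2811.810941… → ⌈·⌉ = 2812
j=13: r + 12k = 3052.752117… → ⌈·⌉ = 3053
j=14: r + 13k = 3293.693294… → ⌈·⌉ = 3294
j=15: r + 14k = 3534.634470… → ⌈·⌉ = 3535
j=16: r + 15k = 3775.575647… → ⌈·⌉ = 3776
j=17: r + 16k = 4016.516823… → ⌈·⌉ = 4017

162, 403, 644, 885, 1126, 1367, 1608, 1849, 2089, 2330, 2571, 2812, 3053, 3294, 3535, 3776, 4017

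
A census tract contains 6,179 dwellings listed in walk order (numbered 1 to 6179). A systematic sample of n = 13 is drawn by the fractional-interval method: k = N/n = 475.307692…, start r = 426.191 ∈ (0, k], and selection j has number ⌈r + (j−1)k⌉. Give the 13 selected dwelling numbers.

j=1: r + 0k = 426.191 → ⌈·⌉ = 427
j=2: r + 1k = 901.498692… → ⌈·⌉ = 902
j=3: r + 2k = 1376.806384… → ⌈·⌉ = 1377
j=4: r + 3k = 1852.114076… → ⌈·⌉ = 1853
j=5: r + 4k = 2327.421769… → ⌈·⌉ = 2328
j=6: r + 5k = 2802.729461… → ⌈·⌉ = 2803
j=7: r + 6k = 3278.037153… → ⌈·⌉ = 3279
j=8: r + 7k = 3753.344846… → ⌈·⌉ = 3754
j=9: r + 8k = 4228.652538… → ⌈·⌉ = 4229
j=10: r + 9k = 4703.960230… → ⌈·⌉ = 4704
j=11: r + 10k = 5179.267923… → ⌈·⌉ = 5180
j=12: r + 11k = 5654.575615… → ⌈·⌉ = 5655
j=13: r + 12k = 6129.883307… → ⌈·⌉ = 6130

427, 902, 1377, 1853, 2328, 2803, 3279, 3754, 4229, 4704, 5180, 5655, 6130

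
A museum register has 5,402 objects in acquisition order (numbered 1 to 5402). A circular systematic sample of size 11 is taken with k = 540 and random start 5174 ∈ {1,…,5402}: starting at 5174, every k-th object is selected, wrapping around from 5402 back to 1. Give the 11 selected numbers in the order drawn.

5174, 312, 852, 1392, 1932, 2472, 3012, 3552, 4092, 4632, 5172

Selection 1: 5174
Selection 2: 5174 + 540 = 5714 → 5714 − 5402 = 312
Selection 3: 312 + 540 = 852
Selection 4: 852 + 540 = 1392
Selection 5: 1392 + 540 = 1932
Selection 6: 1932 + 540 = 2472
Selection 7: 2472 + 540 = 3012
Selection 8: 3012 + 540 = 3552
Selection 9: 3552 + 540 = 4092
Selection 10: 4092 + 540 = 4632
Selection 11: 4632 + 540 = 5172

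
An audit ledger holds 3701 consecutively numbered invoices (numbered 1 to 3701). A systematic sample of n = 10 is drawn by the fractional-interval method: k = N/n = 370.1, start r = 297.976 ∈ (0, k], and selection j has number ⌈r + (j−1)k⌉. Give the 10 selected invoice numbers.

j=1: r + 0k = 297.976 → ⌈·⌉ = 298
j=2: r + 1k = 668.076 → ⌈·⌉ = 669
j=3: r + 2k = 1038.176 → ⌈·⌉ = 1039
j=4: r + 3k = 1408.276 → ⌈·⌉ = 1409
j=5: r + 4k = 1778.376 → ⌈·⌉ = 1779
j=6: r + 5k = 2148.476 → ⌈·⌉ = 2149
j=7: r + 6k = 2518.576 → ⌈·⌉ = 2519
j=8: r + 7k = 2888.676 → ⌈·⌉ = 2889
j=9: r + 8k = 3258.776 → ⌈·⌉ = 3259
j=10: r + 9k = 3628.876 → ⌈·⌉ = 3629

298, 669, 1039, 1409, 1779, 2149, 2519, 2889, 3259, 3629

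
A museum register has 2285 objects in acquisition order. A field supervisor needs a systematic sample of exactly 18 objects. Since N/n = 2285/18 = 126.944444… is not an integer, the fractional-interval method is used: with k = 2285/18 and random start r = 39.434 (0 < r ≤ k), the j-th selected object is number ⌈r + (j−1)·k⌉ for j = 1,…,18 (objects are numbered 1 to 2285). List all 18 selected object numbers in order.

40, 167, 294, 421, 548, 675, 802, 929, 1055, 1182, 1309, 1436, 1563, 1690, 1817, 1944, 2071, 2198

j=1: r + 0k = 39.434 → ⌈·⌉ = 40
j=2: r + 1k = 166.378444… → ⌈·⌉ = 167
j=3: r + 2k = 293.322888… → ⌈·⌉ = 294
j=4: r + 3k = 420.267333… → ⌈·⌉ = 421
j=5: r + 4k = 547.211777… → ⌈·⌉ = 548
j=6: r + 5k = 674.156222… → ⌈·⌉ = 675
j=7: r + 6k = 801.100666… → ⌈·⌉ = 802
j=8: r + 7k = 928.045111… → ⌈·⌉ = 929
j=9: r + 8k = 1054.989555… → ⌈·⌉ = 1055
j=10: r + 9k = 1181.934 → ⌈·⌉ = 1182
j=11: r + 10k = 1308.878444… → ⌈·⌉ = 1309
j=12: r + 11k = 1435.822888… → ⌈·⌉ = 1436
j=13: r + 12k = 1562.767333… → ⌈·⌉ = 1563
j=14: r + 13k = 1689.711777… → ⌈·⌉ = 1690
j=15: r + 14k = 1816.656222… → ⌈·⌉ = 1817
j=16: r + 15k = 1943.600666… → ⌈·⌉ = 1944
j=17: r + 16k = 2070.545111… → ⌈·⌉ = 2071
j=18: r + 17k = 2197.489555… → ⌈·⌉ = 2198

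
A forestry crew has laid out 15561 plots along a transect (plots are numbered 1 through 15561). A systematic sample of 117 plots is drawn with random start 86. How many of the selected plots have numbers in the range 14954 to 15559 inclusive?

5

k = 15561/117 = 133
First selection ≥ 14954: 86 + ⌈(14954−86)/133⌉·133 = 86 + 112×133 = 14982
Last selection ≤ 15559: 86 + ⌊(15559−86)/133⌋·133 = 86 + 116×133 = 15514
Count = 116 − 112 + 1 = 5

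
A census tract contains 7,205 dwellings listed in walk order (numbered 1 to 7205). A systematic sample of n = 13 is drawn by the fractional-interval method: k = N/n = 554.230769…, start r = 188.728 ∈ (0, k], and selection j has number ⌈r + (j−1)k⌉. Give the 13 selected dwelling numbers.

189, 743, 1298, 1852, 2406, 2960, 3515, 4069, 4623, 5177, 5732, 6286, 6840

j=1: r + 0k = 188.728 → ⌈·⌉ = 189
j=2: r + 1k = 742.958769… → ⌈·⌉ = 743
j=3: r + 2k = 1297.189538… → ⌈·⌉ = 1298
j=4: r + 3k = 1851.420307… → ⌈·⌉ = 1852
j=5: r + 4k = 2405.651076… → ⌈·⌉ = 2406
j=6: r + 5k = 2959.881846… → ⌈·⌉ = 2960
j=7: r + 6k = 3514.112615… → ⌈·⌉ = 3515
j=8: r + 7k = 4068.343384… → ⌈·⌉ = 4069
j=9: r + 8k = 4622.574153… → ⌈·⌉ = 4623
j=10: r + 9k = 5176.804923… → ⌈·⌉ = 5177
j=11: r + 10k = 5731.035692… → ⌈·⌉ = 5732
j=12: r + 11k = 6285.266461… → ⌈·⌉ = 6286
j=13: r + 12k = 6839.497230… → ⌈·⌉ = 6840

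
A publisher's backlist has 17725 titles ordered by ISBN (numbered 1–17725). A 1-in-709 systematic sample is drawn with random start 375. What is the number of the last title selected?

k = 709
25th selection = r + (25−1)·k = 375 + 24×709 = 375 + 17016 = 17391

17391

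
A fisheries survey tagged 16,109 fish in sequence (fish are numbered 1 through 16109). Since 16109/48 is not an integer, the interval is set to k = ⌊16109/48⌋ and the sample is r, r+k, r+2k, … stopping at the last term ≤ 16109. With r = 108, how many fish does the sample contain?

48

k = ⌊16109/48⌋ = 335
Achieved size = ⌊(16109 − 108)/335⌋ + 1 = ⌊16001/335⌋ + 1 = 47 + 1 = 48
(last selection: 108 + 47×335 = 15853 ≤ 16109; next would be 16188 > 16109)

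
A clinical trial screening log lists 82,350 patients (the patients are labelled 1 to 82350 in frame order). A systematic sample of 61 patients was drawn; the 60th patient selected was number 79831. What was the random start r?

k = 82350/61 = 1350
r = 79831 − (60−1)×1350 = 79831 − 79650 = 181

181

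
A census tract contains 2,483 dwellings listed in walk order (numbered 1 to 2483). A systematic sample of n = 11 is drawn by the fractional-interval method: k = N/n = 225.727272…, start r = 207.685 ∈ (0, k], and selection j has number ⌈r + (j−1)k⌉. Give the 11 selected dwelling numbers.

208, 434, 660, 885, 1111, 1337, 1563, 1788, 2014, 2240, 2465

j=1: r + 0k = 207.685 → ⌈·⌉ = 208
j=2: r + 1k = 433.412272… → ⌈·⌉ = 434
j=3: r + 2k = 659.139545… → ⌈·⌉ = 660
j=4: r + 3k = 884.866818… → ⌈·⌉ = 885
j=5: r + 4k = 1110.594090… → ⌈·⌉ = 1111
j=6: r + 5k = 1336.321363… → ⌈·⌉ = 1337
j=7: r + 6k = 1562.048636… → ⌈·⌉ = 1563
j=8: r + 7k = 1787.775909… → ⌈·⌉ = 1788
j=9: r + 8k = 2013.503181… → ⌈·⌉ = 2014
j=10: r + 9k = 2239.230454… → ⌈·⌉ = 2240
j=11: r + 10k = 2464.957727… → ⌈·⌉ = 2465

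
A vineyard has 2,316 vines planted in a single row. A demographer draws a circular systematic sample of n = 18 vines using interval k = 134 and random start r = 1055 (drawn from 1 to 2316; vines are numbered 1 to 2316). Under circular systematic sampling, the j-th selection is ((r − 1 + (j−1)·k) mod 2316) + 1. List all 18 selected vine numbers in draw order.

Selection 1: 1055
Selection 2: 1055 + 134 = 1189
Selection 3: 1189 + 134 = 1323
Selection 4: 1323 + 134 = 1457
Selection 5: 1457 + 134 = 1591
Selection 6: 1591 + 134 = 1725
Selection 7: 1725 + 134 = 1859
Selection 8: 1859 + 134 = 1993
Selection 9: 1993 + 134 = 2127
Selection 10: 2127 + 134 = 2261
Selection 11: 2261 + 134 = 2395 → 2395 − 2316 = 79
Selection 12: 79 + 134 = 213
Selection 13: 213 + 134 = 347
Selection 14: 347 + 134 = 481
Selection 15: 481 + 134 = 615
Selection 16: 615 + 134 = 749
Selection 17: 749 + 134 = 883
Selection 18: 883 + 134 = 1017

1055, 1189, 1323, 1457, 1591, 1725, 1859, 1993, 2127, 2261, 79, 213, 347, 481, 615, 749, 883, 1017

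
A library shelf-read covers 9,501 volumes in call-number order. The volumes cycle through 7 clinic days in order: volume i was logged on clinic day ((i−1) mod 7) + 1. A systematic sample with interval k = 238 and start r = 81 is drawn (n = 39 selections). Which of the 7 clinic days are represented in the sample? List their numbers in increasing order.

Consecutive selections differ by k = 238, so their clinic day numbers differ by 238 mod 7 = 0.
gcd(238, 7) = 7, so the sample visits 7/7 = 1 distinct residues mod 7.
Start 81 is clinic day 4; the clinic days hit are 4.

4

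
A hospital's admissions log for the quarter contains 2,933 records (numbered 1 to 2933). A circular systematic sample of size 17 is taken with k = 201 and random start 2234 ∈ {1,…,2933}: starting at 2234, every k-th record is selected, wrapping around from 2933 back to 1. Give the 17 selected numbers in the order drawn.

2234, 2435, 2636, 2837, 105, 306, 507, 708, 909, 1110, 1311, 1512, 1713, 1914, 2115, 2316, 2517

Selection 1: 2234
Selection 2: 2234 + 201 = 2435
Selection 3: 2435 + 201 = 2636
Selection 4: 2636 + 201 = 2837
Selection 5: 2837 + 201 = 3038 → 3038 − 2933 = 105
Selection 6: 105 + 201 = 306
Selection 7: 306 + 201 = 507
Selection 8: 507 + 201 = 708
Selection 9: 708 + 201 = 909
Selection 10: 909 + 201 = 1110
Selection 11: 1110 + 201 = 1311
Selection 12: 1311 + 201 = 1512
Selection 13: 1512 + 201 = 1713
Selection 14: 1713 + 201 = 1914
Selection 15: 1914 + 201 = 2115
Selection 16: 2115 + 201 = 2316
Selection 17: 2316 + 201 = 2517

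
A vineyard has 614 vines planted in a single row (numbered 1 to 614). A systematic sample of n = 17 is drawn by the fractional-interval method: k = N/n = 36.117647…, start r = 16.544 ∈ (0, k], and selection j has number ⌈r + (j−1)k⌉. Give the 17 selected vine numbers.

17, 53, 89, 125, 162, 198, 234, 270, 306, 342, 378, 414, 450, 487, 523, 559, 595

j=1: r + 0k = 16.544 → ⌈·⌉ = 17
j=2: r + 1k = 52.661647… → ⌈·⌉ = 53
j=3: r + 2k = 88.779294… → ⌈·⌉ = 89
j=4: r + 3k = 124.896941… → ⌈·⌉ = 125
j=5: r + 4k = 161.014588… → ⌈·⌉ = 162
j=6: r + 5k = 197.132235… → ⌈·⌉ = 198
j=7: r + 6k = 233.249882… → ⌈·⌉ = 234
j=8: r + 7k = 269.367529… → ⌈·⌉ = 270
j=9: r + 8k = 305.485176… → ⌈·⌉ = 306
j=10: r + 9k = 341.602823… → ⌈·⌉ = 342
j=11: r + 10k = 377.720470… → ⌈·⌉ = 378
j=12: r + 11k = 413.838117… → ⌈·⌉ = 414
j=13: r + 12k = 449.955764… → ⌈·⌉ = 450
j=14: r + 13k = 486.073411… → ⌈·⌉ = 487
j=15: r + 14k = 522.191058… → ⌈·⌉ = 523
j=16: r + 15k = 558.308705… → ⌈·⌉ = 559
j=17: r + 16k = 594.426352… → ⌈·⌉ = 595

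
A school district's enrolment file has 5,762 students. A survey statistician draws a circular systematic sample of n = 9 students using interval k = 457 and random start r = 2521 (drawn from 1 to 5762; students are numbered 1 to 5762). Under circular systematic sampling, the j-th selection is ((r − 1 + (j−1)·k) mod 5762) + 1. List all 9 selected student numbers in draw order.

Selection 1: 2521
Selection 2: 2521 + 457 = 2978
Selection 3: 2978 + 457 = 3435
Selection 4: 3435 + 457 = 3892
Selection 5: 3892 + 457 = 4349
Selection 6: 4349 + 457 = 4806
Selection 7: 4806 + 457 = 5263
Selection 8: 5263 + 457 = 5720
Selection 9: 5720 + 457 = 6177 → 6177 − 5762 = 415

2521, 2978, 3435, 3892, 4349, 4806, 5263, 5720, 415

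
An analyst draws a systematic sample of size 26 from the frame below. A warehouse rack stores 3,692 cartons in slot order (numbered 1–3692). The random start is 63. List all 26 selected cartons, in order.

63, 205, 347, 489, 631, 773, 915, 1057, 1199, 1341, 1483, 1625, 1767, 1909, 2051, 2193, 2335, 2477, 2619, 2761, 2903, 3045, 3187, 3329, 3471, 3613

k = N/n = 3692/26 = 142
carton 1: 63
carton 2: 63 + 142 = 205
carton 3: 205 + 142 = 347
carton 4: 347 + 142 = 489
carton 5: 489 + 142 = 631
carton 6: 631 + 142 = 773
carton 7: 773 + 142 = 915
carton 8: 915 + 142 = 1057
carton 9: 1057 + 142 = 1199
carton 10: 1199 + 142 = 1341
carton 11: 1341 + 142 = 1483
carton 12: 1483 + 142 = 1625
carton 13: 1625 + 142 = 1767
carton 14: 1767 + 142 = 1909
carton 15: 1909 + 142 = 2051
carton 16: 2051 + 142 = 2193
carton 17: 2193 + 142 = 2335
carton 18: 2335 + 142 = 2477
carton 19: 2477 + 142 = 2619
carton 20: 2619 + 142 = 2761
carton 21: 2761 + 142 = 2903
carton 22: 2903 + 142 = 3045
carton 23: 3045 + 142 = 3187
carton 24: 3187 + 142 = 3329
carton 25: 3329 + 142 = 3471
carton 26: 3471 + 142 = 3613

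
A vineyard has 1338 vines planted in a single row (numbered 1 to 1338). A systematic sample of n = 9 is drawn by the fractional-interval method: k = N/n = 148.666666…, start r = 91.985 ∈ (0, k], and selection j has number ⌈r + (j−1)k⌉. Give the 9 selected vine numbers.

92, 241, 390, 538, 687, 836, 984, 1133, 1282

j=1: r + 0k = 91.985 → ⌈·⌉ = 92
j=2: r + 1k = 240.651666… → ⌈·⌉ = 241
j=3: r + 2k = 389.318333… → ⌈·⌉ = 390
j=4: r + 3k = 537.985 → ⌈·⌉ = 538
j=5: r + 4k = 686.651666… → ⌈·⌉ = 687
j=6: r + 5k = 835.318333… → ⌈·⌉ = 836
j=7: r + 6k = 983.985 → ⌈·⌉ = 984
j=8: r + 7k = 1132.651666… → ⌈·⌉ = 1133
j=9: r + 8k = 1281.318333… → ⌈·⌉ = 1282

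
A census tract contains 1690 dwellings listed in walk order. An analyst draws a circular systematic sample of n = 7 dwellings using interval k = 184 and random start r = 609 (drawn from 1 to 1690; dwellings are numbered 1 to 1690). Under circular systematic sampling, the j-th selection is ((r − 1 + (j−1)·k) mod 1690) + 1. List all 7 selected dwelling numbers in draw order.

609, 793, 977, 1161, 1345, 1529, 23

Selection 1: 609
Selection 2: 609 + 184 = 793
Selection 3: 793 + 184 = 977
Selection 4: 977 + 184 = 1161
Selection 5: 1161 + 184 = 1345
Selection 6: 1345 + 184 = 1529
Selection 7: 1529 + 184 = 1713 → 1713 − 1690 = 23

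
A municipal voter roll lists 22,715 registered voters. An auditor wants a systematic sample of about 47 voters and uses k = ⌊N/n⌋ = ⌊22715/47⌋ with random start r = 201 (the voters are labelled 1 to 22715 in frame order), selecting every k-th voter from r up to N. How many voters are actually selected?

k = ⌊22715/47⌋ = 483
Achieved size = ⌊(22715 − 201)/483⌋ + 1 = ⌊22514/483⌋ + 1 = 46 + 1 = 47
(last selection: 201 + 46×483 = 22419 ≤ 22715; next would be 22902 > 22715)

47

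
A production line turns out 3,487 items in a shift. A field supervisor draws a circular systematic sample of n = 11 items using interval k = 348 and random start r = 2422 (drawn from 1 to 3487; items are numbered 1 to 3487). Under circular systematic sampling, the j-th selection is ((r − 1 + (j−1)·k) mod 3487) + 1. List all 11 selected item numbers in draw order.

Selection 1: 2422
Selection 2: 2422 + 348 = 2770
Selection 3: 2770 + 348 = 3118
Selection 4: 3118 + 348 = 3466
Selection 5: 3466 + 348 = 3814 → 3814 − 3487 = 327
Selection 6: 327 + 348 = 675
Selection 7: 675 + 348 = 1023
Selection 8: 1023 + 348 = 1371
Selection 9: 1371 + 348 = 1719
Selection 10: 1719 + 348 = 2067
Selection 11: 2067 + 348 = 2415

2422, 2770, 3118, 3466, 327, 675, 1023, 1371, 1719, 2067, 2415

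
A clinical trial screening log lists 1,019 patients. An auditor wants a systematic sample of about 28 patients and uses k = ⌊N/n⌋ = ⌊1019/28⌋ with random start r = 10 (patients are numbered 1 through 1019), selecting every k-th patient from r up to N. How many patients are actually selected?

k = ⌊1019/28⌋ = 36
Achieved size = ⌊(1019 − 10)/36⌋ + 1 = ⌊1009/36⌋ + 1 = 28 + 1 = 29
(last selection: 10 + 28×36 = 1018 ≤ 1019; next would be 1054 > 1019)

29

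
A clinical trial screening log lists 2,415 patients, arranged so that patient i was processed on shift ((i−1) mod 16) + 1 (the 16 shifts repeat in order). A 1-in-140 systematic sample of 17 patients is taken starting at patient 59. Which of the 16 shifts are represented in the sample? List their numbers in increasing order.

3, 7, 11, 15

Consecutive selections differ by k = 140, so their shift numbers differ by 140 mod 16 = 12.
gcd(140, 16) = 4, so the sample visits 16/4 = 4 distinct residues mod 16.
Start 59 is shift 11; the shifts hit are 3, 7, 11, 15.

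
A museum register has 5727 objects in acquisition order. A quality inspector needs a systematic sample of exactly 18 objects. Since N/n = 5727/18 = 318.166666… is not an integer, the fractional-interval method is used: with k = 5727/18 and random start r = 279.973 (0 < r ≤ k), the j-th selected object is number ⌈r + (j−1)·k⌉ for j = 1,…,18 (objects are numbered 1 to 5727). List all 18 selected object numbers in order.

280, 599, 917, 1235, 1553, 1871, 2189, 2508, 2826, 3144, 3462, 3780, 4098, 4417, 4735, 5053, 5371, 5689

j=1: r + 0k = 279.973 → ⌈·⌉ = 280
j=2: r + 1k = 598.139666… → ⌈·⌉ = 599
j=3: r + 2k = 916.306333… → ⌈·⌉ = 917
j=4: r + 3k = 1234.473 → ⌈·⌉ = 1235
j=5: r + 4k = 1552.639666… → ⌈·⌉ = 1553
j=6: r + 5k = 1870.806333… → ⌈·⌉ = 1871
j=7: r + 6k = 2188.973 → ⌈·⌉ = 2189
j=8: r + 7k = 2507.139666… → ⌈·⌉ = 2508
j=9: r + 8k = 2825.306333… → ⌈·⌉ = 2826
j=10: r + 9k = 3143.473 → ⌈·⌉ = 3144
j=11: r + 10k = 3461.639666… → ⌈·⌉ = 3462
j=12: r + 11k = 3779.806333… → ⌈·⌉ = 3780
j=13: r + 12k = 4097.973 → ⌈·⌉ = 4098
j=14: r + 13k = 4416.139666… → ⌈·⌉ = 4417
j=15: r + 14k = 4734.306333… → ⌈·⌉ = 4735
j=16: r + 15k = 5052.473 → ⌈·⌉ = 5053
j=17: r + 16k = 5370.639666… → ⌈·⌉ = 5371
j=18: r + 17k = 5688.806333… → ⌈·⌉ = 5689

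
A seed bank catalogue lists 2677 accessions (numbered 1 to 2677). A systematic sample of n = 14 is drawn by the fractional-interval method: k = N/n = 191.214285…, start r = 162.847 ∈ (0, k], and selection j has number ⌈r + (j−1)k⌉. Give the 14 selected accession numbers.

163, 355, 546, 737, 928, 1119, 1311, 1502, 1693, 1884, 2075, 2267, 2458, 2649

j=1: r + 0k = 162.847 → ⌈·⌉ = 163
j=2: r + 1k = 354.061285… → ⌈·⌉ = 355
j=3: r + 2k = 545.275571… → ⌈·⌉ = 546
j=4: r + 3k = 736.489857… → ⌈·⌉ = 737
j=5: r + 4k = 927.704142… → ⌈·⌉ = 928
j=6: r + 5k = 1118.918428… → ⌈·⌉ = 1119
j=7: r + 6k = 1310.132714… → ⌈·⌉ = 1311
j=8: r + 7k = 1501.347 → ⌈·⌉ = 1502
j=9: r + 8k = 1692.561285… → ⌈·⌉ = 1693
j=10: r + 9k = 1883.775571… → ⌈·⌉ = 1884
j=11: r + 10k = 2074.989857… → ⌈·⌉ = 2075
j=12: r + 11k = 2266.204142… → ⌈·⌉ = 2267
j=13: r + 12k = 2457.418428… → ⌈·⌉ = 2458
j=14: r + 13k = 2648.632714… → ⌈·⌉ = 2649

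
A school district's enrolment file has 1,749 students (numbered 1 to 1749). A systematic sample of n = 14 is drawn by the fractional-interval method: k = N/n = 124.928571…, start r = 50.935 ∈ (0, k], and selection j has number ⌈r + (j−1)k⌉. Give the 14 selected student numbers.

51, 176, 301, 426, 551, 676, 801, 926, 1051, 1176, 1301, 1426, 1551, 1676

j=1: r + 0k = 50.935 → ⌈·⌉ = 51
j=2: r + 1k = 175.863571… → ⌈·⌉ = 176
j=3: r + 2k = 300.792142… → ⌈·⌉ = 301
j=4: r + 3k = 425.720714… → ⌈·⌉ = 426
j=5: r + 4k = 550.649285… → ⌈·⌉ = 551
j=6: r + 5k = 675.577857… → ⌈·⌉ = 676
j=7: r + 6k = 800.506428… → ⌈·⌉ = 801
j=8: r + 7k = 925.435 → ⌈·⌉ = 926
j=9: r + 8k = 1050.363571… → ⌈·⌉ = 1051
j=10: r + 9k = 1175.292142… → ⌈·⌉ = 1176
j=11: r + 10k = 1300.220714… → ⌈·⌉ = 1301
j=12: r + 11k = 1425.149285… → ⌈·⌉ = 1426
j=13: r + 12k = 1550.077857… → ⌈·⌉ = 1551
j=14: r + 13k = 1675.006428… → ⌈·⌉ = 1676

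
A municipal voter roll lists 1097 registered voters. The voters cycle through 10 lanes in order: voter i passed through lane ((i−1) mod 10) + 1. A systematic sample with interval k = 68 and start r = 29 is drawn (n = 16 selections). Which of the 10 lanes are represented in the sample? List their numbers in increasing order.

Consecutive selections differ by k = 68, so their lane numbers differ by 68 mod 10 = 8.
gcd(68, 10) = 2, so the sample visits 10/2 = 5 distinct residues mod 10.
Start 29 is lane 9; the lanes hit are 1, 3, 5, 7, 9.

1, 3, 5, 7, 9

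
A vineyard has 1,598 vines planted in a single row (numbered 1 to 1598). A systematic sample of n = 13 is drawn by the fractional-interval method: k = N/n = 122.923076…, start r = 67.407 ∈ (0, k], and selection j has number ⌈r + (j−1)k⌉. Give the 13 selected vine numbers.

68, 191, 314, 437, 560, 683, 805, 928, 1051, 1174, 1297, 1420, 1543

j=1: r + 0k = 67.407 → ⌈·⌉ = 68
j=2: r + 1k = 190.330076… → ⌈·⌉ = 191
j=3: r + 2k = 313.253153… → ⌈·⌉ = 314
j=4: r + 3k = 436.176230… → ⌈·⌉ = 437
j=5: r + 4k = 559.099307… → ⌈·⌉ = 560
j=6: r + 5k = 682.022384… → ⌈·⌉ = 683
j=7: r + 6k = 804.945461… → ⌈·⌉ = 805
j=8: r + 7k = 927.868538… → ⌈·⌉ = 928
j=9: r + 8k = 1050.791615… → ⌈·⌉ = 1051
j=10: r + 9k = 1173.714692… → ⌈·⌉ = 1174
j=11: r + 10k = 1296.637769… → ⌈·⌉ = 1297
j=12: r + 11k = 1419.560846… → ⌈·⌉ = 1420
j=13: r + 12k = 1542.483923… → ⌈·⌉ = 1543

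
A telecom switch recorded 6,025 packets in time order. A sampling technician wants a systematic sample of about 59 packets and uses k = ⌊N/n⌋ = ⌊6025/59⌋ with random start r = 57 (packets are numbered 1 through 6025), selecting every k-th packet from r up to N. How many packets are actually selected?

k = ⌊6025/59⌋ = 102
Achieved size = ⌊(6025 − 57)/102⌋ + 1 = ⌊5968/102⌋ + 1 = 58 + 1 = 59
(last selection: 57 + 58×102 = 5973 ≤ 6025; next would be 6075 > 6025)

59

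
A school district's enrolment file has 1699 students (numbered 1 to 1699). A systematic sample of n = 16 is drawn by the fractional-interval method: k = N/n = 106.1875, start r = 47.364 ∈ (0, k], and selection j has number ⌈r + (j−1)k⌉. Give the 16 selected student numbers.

48, 154, 260, 366, 473, 579, 685, 791, 897, 1004, 1110, 1216, 1322, 1428, 1534, 1641

j=1: r + 0k = 47.364 → ⌈·⌉ = 48
j=2: r + 1k = 153.5515 → ⌈·⌉ = 154
j=3: r + 2k = 259.739 → ⌈·⌉ = 260
j=4: r + 3k = 365.9265 → ⌈·⌉ = 366
j=5: r + 4k = 472.114 → ⌈·⌉ = 473
j=6: r + 5k = 578.3015 → ⌈·⌉ = 579
j=7: r + 6k = 684.489 → ⌈·⌉ = 685
j=8: r + 7k = 790.6765 → ⌈·⌉ = 791
j=9: r + 8k = 896.864 → ⌈·⌉ = 897
j=10: r + 9k = 1003.0515 → ⌈·⌉ = 1004
j=11: r + 10k = 1109.239 → ⌈·⌉ = 1110
j=12: r + 11k = 1215.4265 → ⌈·⌉ = 1216
j=13: r + 12k = 1321.614 → ⌈·⌉ = 1322
j=14: r + 13k = 1427.8015 → ⌈·⌉ = 1428
j=15: r + 14k = 1533.989 → ⌈·⌉ = 1534
j=16: r + 15k = 1640.1765 → ⌈·⌉ = 1641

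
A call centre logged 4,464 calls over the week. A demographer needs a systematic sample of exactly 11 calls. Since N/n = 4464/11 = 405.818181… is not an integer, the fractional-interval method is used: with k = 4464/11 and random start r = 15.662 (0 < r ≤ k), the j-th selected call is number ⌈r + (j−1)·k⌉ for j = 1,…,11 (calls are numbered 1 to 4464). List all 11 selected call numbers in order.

16, 422, 828, 1234, 1639, 2045, 2451, 2857, 3263, 3669, 4074

j=1: r + 0k = 15.662 → ⌈·⌉ = 16
j=2: r + 1k = 421.480181… → ⌈·⌉ = 422
j=3: r + 2k = 827.298363… → ⌈·⌉ = 828
j=4: r + 3k = 1233.116545… → ⌈·⌉ = 1234
j=5: r + 4k = 1638.934727… → ⌈·⌉ = 1639
j=6: r + 5k = 2044.752909… → ⌈·⌉ = 2045
j=7: r + 6k = 2450.571090… → ⌈·⌉ = 2451
j=8: r + 7k = 2856.389272… → ⌈·⌉ = 2857
j=9: r + 8k = 3262.207454… → ⌈·⌉ = 3263
j=10: r + 9k = 3668.025636… → ⌈·⌉ = 3669
j=11: r + 10k = 4073.843818… → ⌈·⌉ = 4074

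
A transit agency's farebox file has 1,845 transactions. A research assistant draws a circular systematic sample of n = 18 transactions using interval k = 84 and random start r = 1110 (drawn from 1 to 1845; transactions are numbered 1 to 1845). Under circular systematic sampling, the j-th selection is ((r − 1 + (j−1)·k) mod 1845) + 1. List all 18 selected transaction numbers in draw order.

1110, 1194, 1278, 1362, 1446, 1530, 1614, 1698, 1782, 21, 105, 189, 273, 357, 441, 525, 609, 693

Selection 1: 1110
Selection 2: 1110 + 84 = 1194
Selection 3: 1194 + 84 = 1278
Selection 4: 1278 + 84 = 1362
Selection 5: 1362 + 84 = 1446
Selection 6: 1446 + 84 = 1530
Selection 7: 1530 + 84 = 1614
Selection 8: 1614 + 84 = 1698
Selection 9: 1698 + 84 = 1782
Selection 10: 1782 + 84 = 1866 → 1866 − 1845 = 21
Selection 11: 21 + 84 = 105
Selection 12: 105 + 84 = 189
Selection 13: 189 + 84 = 273
Selection 14: 273 + 84 = 357
Selection 15: 357 + 84 = 441
Selection 16: 441 + 84 = 525
Selection 17: 525 + 84 = 609
Selection 18: 609 + 84 = 693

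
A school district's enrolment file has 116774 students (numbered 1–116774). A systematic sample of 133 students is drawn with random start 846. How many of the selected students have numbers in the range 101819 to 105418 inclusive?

4

k = 116774/133 = 878
First selection ≥ 101819: 846 + ⌈(101819−846)/878⌉·878 = 846 + 116×878 = 102694
Last selection ≤ 105418: 846 + ⌊(105418−846)/878⌋·878 = 846 + 119×878 = 105328
Count = 119 − 116 + 1 = 4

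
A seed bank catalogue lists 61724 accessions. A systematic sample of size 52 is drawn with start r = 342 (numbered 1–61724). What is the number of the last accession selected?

k = 61724/52 = 1187
52nd selection = r + (52−1)·k = 342 + 51×1187 = 342 + 60537 = 60879

60879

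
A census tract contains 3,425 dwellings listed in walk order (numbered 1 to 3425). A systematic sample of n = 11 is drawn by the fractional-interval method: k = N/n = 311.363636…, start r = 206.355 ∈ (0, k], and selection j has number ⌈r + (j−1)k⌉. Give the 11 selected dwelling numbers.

j=1: r + 0k = 206.355 → ⌈·⌉ = 207
j=2: r + 1k = 517.718636… → ⌈·⌉ = 518
j=3: r + 2k = 829.082272… → ⌈·⌉ = 830
j=4: r + 3k = 1140.445909… → ⌈·⌉ = 1141
j=5: r + 4k = 1451.809545… → ⌈·⌉ = 1452
j=6: r + 5k = 1763.173181… → ⌈·⌉ = 1764
j=7: r + 6k = 2074.536818… → ⌈·⌉ = 2075
j=8: r + 7k = 2385.900454… → ⌈·⌉ = 2386
j=9: r + 8k = 2697.264090… → ⌈·⌉ = 2698
j=10: r + 9k = 3008.627727… → ⌈·⌉ = 3009
j=11: r + 10k = 3319.991363… → ⌈·⌉ = 3320

207, 518, 830, 1141, 1452, 1764, 2075, 2386, 2698, 3009, 3320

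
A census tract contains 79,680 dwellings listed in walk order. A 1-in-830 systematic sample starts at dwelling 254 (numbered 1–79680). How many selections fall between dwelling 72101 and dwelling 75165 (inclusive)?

k = 830
First selection ≥ 72101: 254 + ⌈(72101−254)/830⌉·830 = 254 + 87×830 = 72464
Last selection ≤ 75165: 254 + ⌊(75165−254)/830⌋·830 = 254 + 90×830 = 74954
Count = 90 − 87 + 1 = 4

4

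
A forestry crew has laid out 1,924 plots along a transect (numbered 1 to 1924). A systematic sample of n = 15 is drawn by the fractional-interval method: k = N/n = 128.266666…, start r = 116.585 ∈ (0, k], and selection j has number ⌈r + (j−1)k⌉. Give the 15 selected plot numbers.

117, 245, 374, 502, 630, 758, 887, 1015, 1143, 1271, 1400, 1528, 1656, 1785, 1913

j=1: r + 0k = 116.585 → ⌈·⌉ = 117
j=2: r + 1k = 244.851666… → ⌈·⌉ = 245
j=3: r + 2k = 373.118333… → ⌈·⌉ = 374
j=4: r + 3k = 501.385 → ⌈·⌉ = 502
j=5: r + 4k = 629.651666… → ⌈·⌉ = 630
j=6: r + 5k = 757.918333… → ⌈·⌉ = 758
j=7: r + 6k = 886.185 → ⌈·⌉ = 887
j=8: r + 7k = 1014.451666… → ⌈·⌉ = 1015
j=9: r + 8k = 1142.718333… → ⌈·⌉ = 1143
j=10: r + 9k = 1270.985 → ⌈·⌉ = 1271
j=11: r + 10k = 1399.251666… → ⌈·⌉ = 1400
j=12: r + 11k = 1527.518333… → ⌈·⌉ = 1528
j=13: r + 12k = 1655.785 → ⌈·⌉ = 1656
j=14: r + 13k = 1784.051666… → ⌈·⌉ = 1785
j=15: r + 14k = 1912.318333… → ⌈·⌉ = 1913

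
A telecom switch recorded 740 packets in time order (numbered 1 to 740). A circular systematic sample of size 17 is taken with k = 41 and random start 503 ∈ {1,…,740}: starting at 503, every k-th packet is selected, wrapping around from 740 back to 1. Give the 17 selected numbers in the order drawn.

Selection 1: 503
Selection 2: 503 + 41 = 544
Selection 3: 544 + 41 = 585
Selection 4: 585 + 41 = 626
Selection 5: 626 + 41 = 667
Selection 6: 667 + 41 = 708
Selection 7: 708 + 41 = 749 → 749 − 740 = 9
Selection 8: 9 + 41 = 50
Selection 9: 50 + 41 = 91
Selection 10: 91 + 41 = 132
Selection 11: 132 + 41 = 173
Selection 12: 173 + 41 = 214
Selection 13: 214 + 41 = 255
Selection 14: 255 + 41 = 296
Selection 15: 296 + 41 = 337
Selection 16: 337 + 41 = 378
Selection 17: 378 + 41 = 419

503, 544, 585, 626, 667, 708, 9, 50, 91, 132, 173, 214, 255, 296, 337, 378, 419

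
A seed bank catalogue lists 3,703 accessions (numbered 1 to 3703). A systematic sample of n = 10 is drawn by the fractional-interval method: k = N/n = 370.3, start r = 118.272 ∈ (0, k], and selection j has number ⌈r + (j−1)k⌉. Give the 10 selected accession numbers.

j=1: r + 0k = 118.272 → ⌈·⌉ = 119
j=2: r + 1k = 488.572 → ⌈·⌉ = 489
j=3: r + 2k = 858.872 → ⌈·⌉ = 859
j=4: r + 3k = 1229.172 → ⌈·⌉ = 1230
j=5: r + 4k = 1599.472 → ⌈·⌉ = 1600
j=6: r + 5k = 1969.772 → ⌈·⌉ = 1970
j=7: r + 6k = 2340.072 → ⌈·⌉ = 2341
j=8: r + 7k = 2710.372 → ⌈·⌉ = 2711
j=9: r + 8k = 3080.672 → ⌈·⌉ = 3081
j=10: r + 9k = 3450.972 → ⌈·⌉ = 3451

119, 489, 859, 1230, 1600, 1970, 2341, 2711, 3081, 3451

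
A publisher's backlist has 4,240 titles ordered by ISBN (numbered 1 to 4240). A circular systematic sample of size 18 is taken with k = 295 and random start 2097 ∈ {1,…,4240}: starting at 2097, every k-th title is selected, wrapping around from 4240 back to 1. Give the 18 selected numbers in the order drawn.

2097, 2392, 2687, 2982, 3277, 3572, 3867, 4162, 217, 512, 807, 1102, 1397, 1692, 1987, 2282, 2577, 2872

Selection 1: 2097
Selection 2: 2097 + 295 = 2392
Selection 3: 2392 + 295 = 2687
Selection 4: 2687 + 295 = 2982
Selection 5: 2982 + 295 = 3277
Selection 6: 3277 + 295 = 3572
Selection 7: 3572 + 295 = 3867
Selection 8: 3867 + 295 = 4162
Selection 9: 4162 + 295 = 4457 → 4457 − 4240 = 217
Selection 10: 217 + 295 = 512
Selection 11: 512 + 295 = 807
Selection 12: 807 + 295 = 1102
Selection 13: 1102 + 295 = 1397
Selection 14: 1397 + 295 = 1692
Selection 15: 1692 + 295 = 1987
Selection 16: 1987 + 295 = 2282
Selection 17: 2282 + 295 = 2577
Selection 18: 2577 + 295 = 2872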